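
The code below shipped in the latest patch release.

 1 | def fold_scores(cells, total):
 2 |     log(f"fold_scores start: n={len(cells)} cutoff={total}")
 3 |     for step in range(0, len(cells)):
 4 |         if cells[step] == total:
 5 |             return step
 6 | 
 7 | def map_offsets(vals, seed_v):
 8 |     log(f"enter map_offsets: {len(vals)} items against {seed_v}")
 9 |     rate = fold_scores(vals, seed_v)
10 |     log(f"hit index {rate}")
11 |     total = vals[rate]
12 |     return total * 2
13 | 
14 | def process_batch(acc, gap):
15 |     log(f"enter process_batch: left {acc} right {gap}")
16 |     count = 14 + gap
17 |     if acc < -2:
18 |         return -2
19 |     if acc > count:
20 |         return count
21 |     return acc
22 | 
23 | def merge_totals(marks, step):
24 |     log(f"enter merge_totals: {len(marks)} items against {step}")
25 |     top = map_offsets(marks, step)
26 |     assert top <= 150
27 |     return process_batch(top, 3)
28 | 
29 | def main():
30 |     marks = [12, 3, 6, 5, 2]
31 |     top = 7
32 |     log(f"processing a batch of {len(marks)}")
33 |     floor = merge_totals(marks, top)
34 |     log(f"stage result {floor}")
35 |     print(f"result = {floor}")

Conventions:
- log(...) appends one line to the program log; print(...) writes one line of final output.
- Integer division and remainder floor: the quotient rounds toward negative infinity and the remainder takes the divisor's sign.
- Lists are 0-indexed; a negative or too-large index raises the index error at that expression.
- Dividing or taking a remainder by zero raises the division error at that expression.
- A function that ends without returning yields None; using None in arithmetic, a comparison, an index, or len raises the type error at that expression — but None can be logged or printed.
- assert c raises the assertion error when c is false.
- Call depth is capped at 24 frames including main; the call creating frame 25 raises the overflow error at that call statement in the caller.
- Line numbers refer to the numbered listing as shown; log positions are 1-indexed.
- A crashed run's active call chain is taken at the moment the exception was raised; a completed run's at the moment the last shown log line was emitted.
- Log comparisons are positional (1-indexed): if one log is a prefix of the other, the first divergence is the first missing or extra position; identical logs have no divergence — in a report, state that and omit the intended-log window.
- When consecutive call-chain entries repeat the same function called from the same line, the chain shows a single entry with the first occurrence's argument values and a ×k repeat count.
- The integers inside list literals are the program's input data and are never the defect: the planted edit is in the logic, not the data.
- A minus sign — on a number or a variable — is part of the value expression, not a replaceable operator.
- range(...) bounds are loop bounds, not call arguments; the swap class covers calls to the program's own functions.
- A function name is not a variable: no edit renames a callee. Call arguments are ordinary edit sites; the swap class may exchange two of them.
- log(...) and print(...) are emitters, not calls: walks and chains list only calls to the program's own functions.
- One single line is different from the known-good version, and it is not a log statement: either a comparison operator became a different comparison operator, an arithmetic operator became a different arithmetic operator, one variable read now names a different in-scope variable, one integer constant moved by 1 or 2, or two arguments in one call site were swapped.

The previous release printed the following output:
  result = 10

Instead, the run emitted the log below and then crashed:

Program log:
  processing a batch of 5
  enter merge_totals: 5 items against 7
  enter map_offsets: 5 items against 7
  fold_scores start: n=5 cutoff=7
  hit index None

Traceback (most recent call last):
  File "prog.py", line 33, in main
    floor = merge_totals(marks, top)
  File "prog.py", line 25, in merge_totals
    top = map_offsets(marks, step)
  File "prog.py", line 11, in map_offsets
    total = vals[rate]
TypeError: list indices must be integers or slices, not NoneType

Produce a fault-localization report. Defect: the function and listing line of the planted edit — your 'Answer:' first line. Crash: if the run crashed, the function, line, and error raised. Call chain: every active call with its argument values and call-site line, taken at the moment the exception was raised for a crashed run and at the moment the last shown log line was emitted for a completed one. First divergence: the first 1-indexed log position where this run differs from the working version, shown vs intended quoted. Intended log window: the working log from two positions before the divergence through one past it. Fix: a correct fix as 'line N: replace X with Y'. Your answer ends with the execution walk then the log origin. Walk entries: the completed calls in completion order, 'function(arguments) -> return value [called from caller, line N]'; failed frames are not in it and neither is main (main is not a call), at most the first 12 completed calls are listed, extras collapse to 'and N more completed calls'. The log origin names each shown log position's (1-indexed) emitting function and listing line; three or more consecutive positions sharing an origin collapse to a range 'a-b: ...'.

Answer: the defect is in main at line 31.
The tell: Everything matches until log position 2, which reads 'enter merge_totals: 5 items against 7' in place of 'enter merge_totals: 5 items against 5'.
Crash: map_offsets, line 11, TypeError.
Call chain: main -> merge_totals([12, 3, 6, 5, 2], 7) (called at line 33) -> map_offsets([12, 3, 6, 5, 2], 7) (called at line 25).
First divergence: position 2 — the shown line 'enter merge_totals: 5 items against 7' should read 'enter merge_totals: 5 items against 5'.
Intended log window:
  1: processing a batch of 5
  2: enter merge_totals: 5 items against 5
  3: enter map_offsets: 5 items against 5
Execution walk:
  fold_scores([12, 3, 6, 5, 2], 7) -> None  [called from map_offsets, line 9]
Origin of each log line:
  1: emitted by main (line 32)
  2: emitted by merge_totals (line 24)
  3: emitted by map_offsets (line 8)
  4: emitted by fold_scores (line 2)
  5: emitted by map_offsets (line 10)
A correct fix: line 31: replace `7` with `5`.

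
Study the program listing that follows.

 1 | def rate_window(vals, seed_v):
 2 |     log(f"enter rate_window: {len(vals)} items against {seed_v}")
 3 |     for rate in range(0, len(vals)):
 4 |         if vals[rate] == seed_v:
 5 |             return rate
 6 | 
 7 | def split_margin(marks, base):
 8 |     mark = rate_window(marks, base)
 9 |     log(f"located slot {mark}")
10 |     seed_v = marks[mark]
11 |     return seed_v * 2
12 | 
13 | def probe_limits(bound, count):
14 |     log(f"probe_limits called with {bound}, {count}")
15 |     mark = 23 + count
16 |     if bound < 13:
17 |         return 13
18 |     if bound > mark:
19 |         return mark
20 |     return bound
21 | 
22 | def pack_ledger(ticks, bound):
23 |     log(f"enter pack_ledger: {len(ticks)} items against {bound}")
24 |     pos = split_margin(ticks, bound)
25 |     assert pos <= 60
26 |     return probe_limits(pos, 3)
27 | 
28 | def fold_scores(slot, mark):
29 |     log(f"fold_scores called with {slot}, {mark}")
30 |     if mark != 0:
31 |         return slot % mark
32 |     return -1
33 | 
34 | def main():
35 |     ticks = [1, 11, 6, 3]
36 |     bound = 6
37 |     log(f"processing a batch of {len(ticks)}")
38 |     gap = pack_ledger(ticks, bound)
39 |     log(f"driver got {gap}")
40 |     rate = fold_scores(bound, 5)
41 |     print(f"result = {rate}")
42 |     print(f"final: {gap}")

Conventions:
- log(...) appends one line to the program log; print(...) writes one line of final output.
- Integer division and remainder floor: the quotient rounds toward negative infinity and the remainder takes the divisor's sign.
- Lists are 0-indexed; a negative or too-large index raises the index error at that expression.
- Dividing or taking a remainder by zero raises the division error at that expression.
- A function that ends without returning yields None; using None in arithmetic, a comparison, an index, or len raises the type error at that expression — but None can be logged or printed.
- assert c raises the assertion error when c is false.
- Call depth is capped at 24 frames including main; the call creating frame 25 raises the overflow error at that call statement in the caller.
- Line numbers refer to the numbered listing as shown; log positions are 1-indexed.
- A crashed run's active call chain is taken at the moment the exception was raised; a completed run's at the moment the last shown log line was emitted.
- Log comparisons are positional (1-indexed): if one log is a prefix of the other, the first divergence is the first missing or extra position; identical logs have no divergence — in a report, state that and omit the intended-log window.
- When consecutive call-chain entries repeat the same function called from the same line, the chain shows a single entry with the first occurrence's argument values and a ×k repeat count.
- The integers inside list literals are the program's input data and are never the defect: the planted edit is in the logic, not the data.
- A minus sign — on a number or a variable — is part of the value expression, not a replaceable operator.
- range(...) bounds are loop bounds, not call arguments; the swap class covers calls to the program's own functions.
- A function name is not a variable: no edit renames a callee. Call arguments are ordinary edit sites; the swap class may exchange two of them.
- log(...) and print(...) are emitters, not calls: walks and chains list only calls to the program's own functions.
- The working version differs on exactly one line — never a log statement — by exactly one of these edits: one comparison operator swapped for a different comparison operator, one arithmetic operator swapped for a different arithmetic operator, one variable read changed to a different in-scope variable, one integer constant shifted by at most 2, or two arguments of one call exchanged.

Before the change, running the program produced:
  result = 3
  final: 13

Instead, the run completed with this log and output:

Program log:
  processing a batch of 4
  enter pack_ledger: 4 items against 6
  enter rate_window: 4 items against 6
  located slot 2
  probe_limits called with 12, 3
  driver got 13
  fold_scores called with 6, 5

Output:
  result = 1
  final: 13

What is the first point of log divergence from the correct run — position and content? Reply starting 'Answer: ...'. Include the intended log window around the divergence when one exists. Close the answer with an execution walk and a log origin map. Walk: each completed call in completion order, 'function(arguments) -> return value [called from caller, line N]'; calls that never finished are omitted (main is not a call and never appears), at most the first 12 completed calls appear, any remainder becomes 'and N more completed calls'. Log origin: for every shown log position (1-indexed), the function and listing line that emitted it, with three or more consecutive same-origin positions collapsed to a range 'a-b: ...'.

Answer: position 7; shown 'fold_scores called with 6, 5' vs intended 'fold_scores called with 13, 5'.
Intended log window:
  5: probe_limits called with 12, 3
  6: driver got 13
  7: fold_scores called with 13, 5
Execution walk:
  rate_window([1, 11, 6, 3], 6) -> 2  [called from split_margin, line 8]
  split_margin([1, 11, 6, 3], 6) -> 12  [called from pack_ledger, line 24]
  probe_limits(12, 3) -> 13  [called from pack_ledger, line 26]
  pack_ledger([1, 11, 6, 3], 6) -> 13  [called from main, line 38]
  fold_scores(6, 5) -> 1  [called from main, line 40]
Log origins:
  1 — main, line 37
  2 — pack_ledger, line 23
  3 — rate_window, line 2
  4 — split_margin, line 9
  5 — probe_limits, line 14
  6 — main, line 39
  7 — fold_scores, line 29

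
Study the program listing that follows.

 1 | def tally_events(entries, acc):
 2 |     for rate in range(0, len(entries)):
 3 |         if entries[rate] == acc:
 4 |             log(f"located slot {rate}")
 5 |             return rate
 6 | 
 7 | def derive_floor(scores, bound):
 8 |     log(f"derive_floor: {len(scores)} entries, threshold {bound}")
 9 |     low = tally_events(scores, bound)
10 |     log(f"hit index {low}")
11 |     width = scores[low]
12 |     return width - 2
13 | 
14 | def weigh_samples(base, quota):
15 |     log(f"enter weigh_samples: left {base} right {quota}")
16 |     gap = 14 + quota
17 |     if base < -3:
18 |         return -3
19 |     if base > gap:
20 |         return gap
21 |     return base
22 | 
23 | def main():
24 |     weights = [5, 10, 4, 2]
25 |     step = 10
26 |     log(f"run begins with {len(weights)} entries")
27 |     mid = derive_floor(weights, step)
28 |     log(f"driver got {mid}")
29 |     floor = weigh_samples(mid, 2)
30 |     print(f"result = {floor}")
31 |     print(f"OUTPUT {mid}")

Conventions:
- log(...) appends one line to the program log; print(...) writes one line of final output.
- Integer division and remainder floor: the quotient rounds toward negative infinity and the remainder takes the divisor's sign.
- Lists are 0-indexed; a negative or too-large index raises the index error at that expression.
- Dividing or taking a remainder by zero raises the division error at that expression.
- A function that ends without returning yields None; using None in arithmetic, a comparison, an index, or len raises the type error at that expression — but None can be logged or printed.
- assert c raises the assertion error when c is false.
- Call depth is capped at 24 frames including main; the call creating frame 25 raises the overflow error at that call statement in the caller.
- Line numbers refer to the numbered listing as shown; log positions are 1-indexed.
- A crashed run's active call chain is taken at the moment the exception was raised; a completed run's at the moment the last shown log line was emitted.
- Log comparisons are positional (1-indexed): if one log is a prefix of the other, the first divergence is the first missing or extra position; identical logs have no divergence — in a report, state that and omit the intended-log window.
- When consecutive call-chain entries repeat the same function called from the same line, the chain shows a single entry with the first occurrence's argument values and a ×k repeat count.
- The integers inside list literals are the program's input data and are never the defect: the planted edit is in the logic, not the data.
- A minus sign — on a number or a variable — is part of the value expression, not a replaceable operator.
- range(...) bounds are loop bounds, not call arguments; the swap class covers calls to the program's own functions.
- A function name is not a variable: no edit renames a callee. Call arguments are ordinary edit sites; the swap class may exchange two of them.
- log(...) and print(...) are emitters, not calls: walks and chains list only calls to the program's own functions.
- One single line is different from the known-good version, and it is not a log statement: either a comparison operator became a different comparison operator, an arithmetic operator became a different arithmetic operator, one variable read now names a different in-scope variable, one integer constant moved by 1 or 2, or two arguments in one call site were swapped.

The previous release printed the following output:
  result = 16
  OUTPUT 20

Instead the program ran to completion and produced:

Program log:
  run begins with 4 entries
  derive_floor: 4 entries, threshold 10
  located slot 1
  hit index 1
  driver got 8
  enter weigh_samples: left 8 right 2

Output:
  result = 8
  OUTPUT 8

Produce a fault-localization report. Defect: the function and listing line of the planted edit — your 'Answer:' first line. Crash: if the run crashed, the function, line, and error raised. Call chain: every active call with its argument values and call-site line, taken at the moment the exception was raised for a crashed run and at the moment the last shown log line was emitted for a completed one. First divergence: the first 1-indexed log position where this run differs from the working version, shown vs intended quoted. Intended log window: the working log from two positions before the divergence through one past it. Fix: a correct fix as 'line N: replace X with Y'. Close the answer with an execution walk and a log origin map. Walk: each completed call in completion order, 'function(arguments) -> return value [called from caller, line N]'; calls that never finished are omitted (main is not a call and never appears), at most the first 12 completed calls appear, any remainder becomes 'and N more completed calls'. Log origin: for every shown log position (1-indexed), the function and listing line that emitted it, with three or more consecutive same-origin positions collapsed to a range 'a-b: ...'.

Answer: the defect is in derive_floor at line 12.
The tell: The earliest visible damage is log position 5 — 'driver got 8' rather than the intended 'driver got 20'.
Call chain: main -> weigh_samples(8, 2) (called at line 29).
First divergence: position 5 — shown 'driver got 8', intended 'driver got 20'.
Intended log window:
  3: located slot 1
  4: hit index 1
  5: driver got 20
  6: enter weigh_samples: left 20 right 2
Execution walk:
  tally_events([5, 10, 4, 2], 10) -> 1  [called from derive_floor, line 9]
  derive_floor([5, 10, 4, 2], 10) -> 8  [called from main, line 27]
  weigh_samples(8, 2) -> 8  [called from main, line 29]
Log line origins:
  1 — main, line 26
  2 — derive_floor, line 8
  3 — tally_events, line 4
  4 — derive_floor, line 10
  5 — main, line 28
  6 — weigh_samples, line 15
A correct fix: line 12: replace `-` with `*`.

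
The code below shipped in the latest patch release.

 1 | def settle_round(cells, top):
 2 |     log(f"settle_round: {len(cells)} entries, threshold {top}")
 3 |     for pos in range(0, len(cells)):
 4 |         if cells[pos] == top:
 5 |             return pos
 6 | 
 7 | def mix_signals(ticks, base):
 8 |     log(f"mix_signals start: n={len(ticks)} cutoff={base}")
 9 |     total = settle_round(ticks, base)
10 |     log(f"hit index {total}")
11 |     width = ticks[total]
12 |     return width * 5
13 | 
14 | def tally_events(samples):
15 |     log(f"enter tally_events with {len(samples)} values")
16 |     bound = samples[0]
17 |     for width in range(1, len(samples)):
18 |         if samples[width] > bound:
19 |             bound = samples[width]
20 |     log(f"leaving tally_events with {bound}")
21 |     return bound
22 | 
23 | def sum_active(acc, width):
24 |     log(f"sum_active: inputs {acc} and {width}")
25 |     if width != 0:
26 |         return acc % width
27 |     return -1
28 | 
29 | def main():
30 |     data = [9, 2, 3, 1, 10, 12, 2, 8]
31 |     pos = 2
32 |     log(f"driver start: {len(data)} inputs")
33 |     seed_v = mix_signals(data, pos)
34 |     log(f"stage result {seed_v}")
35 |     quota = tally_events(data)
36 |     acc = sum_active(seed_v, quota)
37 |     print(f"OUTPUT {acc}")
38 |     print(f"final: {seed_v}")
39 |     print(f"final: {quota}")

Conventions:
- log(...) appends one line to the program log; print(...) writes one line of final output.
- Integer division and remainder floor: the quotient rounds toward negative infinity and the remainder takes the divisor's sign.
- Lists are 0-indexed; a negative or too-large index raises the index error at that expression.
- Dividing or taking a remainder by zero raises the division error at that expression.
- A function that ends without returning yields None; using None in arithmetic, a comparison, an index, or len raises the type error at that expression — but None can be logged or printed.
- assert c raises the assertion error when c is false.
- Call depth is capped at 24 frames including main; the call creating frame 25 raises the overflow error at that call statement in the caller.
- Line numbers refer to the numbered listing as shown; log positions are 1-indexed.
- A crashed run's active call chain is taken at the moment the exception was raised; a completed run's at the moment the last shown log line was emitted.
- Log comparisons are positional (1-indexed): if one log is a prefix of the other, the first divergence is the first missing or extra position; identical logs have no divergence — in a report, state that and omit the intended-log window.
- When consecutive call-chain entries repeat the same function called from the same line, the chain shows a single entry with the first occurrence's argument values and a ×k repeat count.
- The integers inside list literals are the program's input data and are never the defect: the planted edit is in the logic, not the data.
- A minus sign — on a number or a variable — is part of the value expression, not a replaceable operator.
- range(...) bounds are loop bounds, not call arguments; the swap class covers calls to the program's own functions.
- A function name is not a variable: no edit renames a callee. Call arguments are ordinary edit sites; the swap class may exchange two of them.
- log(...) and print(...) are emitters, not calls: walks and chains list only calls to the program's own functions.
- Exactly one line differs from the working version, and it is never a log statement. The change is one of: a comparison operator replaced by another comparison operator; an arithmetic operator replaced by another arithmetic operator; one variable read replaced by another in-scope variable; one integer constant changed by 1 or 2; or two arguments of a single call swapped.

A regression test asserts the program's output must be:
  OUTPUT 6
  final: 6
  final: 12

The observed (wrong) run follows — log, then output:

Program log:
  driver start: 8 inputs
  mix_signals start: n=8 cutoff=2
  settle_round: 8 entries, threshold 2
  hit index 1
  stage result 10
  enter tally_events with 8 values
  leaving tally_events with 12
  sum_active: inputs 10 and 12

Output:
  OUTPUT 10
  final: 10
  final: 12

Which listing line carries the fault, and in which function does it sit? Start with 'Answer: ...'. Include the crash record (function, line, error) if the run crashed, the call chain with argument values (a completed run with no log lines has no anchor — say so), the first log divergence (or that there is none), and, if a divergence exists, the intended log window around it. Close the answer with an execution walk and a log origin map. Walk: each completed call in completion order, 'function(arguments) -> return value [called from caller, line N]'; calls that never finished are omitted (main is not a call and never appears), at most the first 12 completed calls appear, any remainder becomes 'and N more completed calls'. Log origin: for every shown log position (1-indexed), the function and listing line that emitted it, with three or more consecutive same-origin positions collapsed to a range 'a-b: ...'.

Answer: the defect is in mix_signals at line 12.
Key observation: At log position 5 the runs split — shown 'stage result 10', but the working version logs 'stage result 6'.
Call chain: main -> sum_active(10, 12) (called at line 36).
First divergence: position 5 — shown 'stage result 10', intended 'stage result 6'.
Intended log window:
  3: settle_round: 8 entries, threshold 2
  4: hit index 1
  5: stage result 6
  6: enter tally_events with 8 values
Execution walk:
  settle_round([9, 2, 3, 1, 10, 12, 2, 8], 2) -> 1  [called from mix_signals, line 9]
  mix_signals([9, 2, 3, 1, 10, 12, 2, 8], 2) -> 10  [called from main, line 33]
  tally_events([9, 2, 3, 1, 10, 12, 2, 8]) -> 12  [called from main, line 35]
  sum_active(10, 12) -> 10  [called from main, line 36]
Log line origins:
  1: logged in main at line 32
  2: logged in mix_signals at line 8
  3: logged in settle_round at line 2
  4: logged in mix_signals at line 10
  5: logged in main at line 34
  6: logged in tally_events at line 15
  7: logged in tally_events at line 20
  8: logged in sum_active at line 24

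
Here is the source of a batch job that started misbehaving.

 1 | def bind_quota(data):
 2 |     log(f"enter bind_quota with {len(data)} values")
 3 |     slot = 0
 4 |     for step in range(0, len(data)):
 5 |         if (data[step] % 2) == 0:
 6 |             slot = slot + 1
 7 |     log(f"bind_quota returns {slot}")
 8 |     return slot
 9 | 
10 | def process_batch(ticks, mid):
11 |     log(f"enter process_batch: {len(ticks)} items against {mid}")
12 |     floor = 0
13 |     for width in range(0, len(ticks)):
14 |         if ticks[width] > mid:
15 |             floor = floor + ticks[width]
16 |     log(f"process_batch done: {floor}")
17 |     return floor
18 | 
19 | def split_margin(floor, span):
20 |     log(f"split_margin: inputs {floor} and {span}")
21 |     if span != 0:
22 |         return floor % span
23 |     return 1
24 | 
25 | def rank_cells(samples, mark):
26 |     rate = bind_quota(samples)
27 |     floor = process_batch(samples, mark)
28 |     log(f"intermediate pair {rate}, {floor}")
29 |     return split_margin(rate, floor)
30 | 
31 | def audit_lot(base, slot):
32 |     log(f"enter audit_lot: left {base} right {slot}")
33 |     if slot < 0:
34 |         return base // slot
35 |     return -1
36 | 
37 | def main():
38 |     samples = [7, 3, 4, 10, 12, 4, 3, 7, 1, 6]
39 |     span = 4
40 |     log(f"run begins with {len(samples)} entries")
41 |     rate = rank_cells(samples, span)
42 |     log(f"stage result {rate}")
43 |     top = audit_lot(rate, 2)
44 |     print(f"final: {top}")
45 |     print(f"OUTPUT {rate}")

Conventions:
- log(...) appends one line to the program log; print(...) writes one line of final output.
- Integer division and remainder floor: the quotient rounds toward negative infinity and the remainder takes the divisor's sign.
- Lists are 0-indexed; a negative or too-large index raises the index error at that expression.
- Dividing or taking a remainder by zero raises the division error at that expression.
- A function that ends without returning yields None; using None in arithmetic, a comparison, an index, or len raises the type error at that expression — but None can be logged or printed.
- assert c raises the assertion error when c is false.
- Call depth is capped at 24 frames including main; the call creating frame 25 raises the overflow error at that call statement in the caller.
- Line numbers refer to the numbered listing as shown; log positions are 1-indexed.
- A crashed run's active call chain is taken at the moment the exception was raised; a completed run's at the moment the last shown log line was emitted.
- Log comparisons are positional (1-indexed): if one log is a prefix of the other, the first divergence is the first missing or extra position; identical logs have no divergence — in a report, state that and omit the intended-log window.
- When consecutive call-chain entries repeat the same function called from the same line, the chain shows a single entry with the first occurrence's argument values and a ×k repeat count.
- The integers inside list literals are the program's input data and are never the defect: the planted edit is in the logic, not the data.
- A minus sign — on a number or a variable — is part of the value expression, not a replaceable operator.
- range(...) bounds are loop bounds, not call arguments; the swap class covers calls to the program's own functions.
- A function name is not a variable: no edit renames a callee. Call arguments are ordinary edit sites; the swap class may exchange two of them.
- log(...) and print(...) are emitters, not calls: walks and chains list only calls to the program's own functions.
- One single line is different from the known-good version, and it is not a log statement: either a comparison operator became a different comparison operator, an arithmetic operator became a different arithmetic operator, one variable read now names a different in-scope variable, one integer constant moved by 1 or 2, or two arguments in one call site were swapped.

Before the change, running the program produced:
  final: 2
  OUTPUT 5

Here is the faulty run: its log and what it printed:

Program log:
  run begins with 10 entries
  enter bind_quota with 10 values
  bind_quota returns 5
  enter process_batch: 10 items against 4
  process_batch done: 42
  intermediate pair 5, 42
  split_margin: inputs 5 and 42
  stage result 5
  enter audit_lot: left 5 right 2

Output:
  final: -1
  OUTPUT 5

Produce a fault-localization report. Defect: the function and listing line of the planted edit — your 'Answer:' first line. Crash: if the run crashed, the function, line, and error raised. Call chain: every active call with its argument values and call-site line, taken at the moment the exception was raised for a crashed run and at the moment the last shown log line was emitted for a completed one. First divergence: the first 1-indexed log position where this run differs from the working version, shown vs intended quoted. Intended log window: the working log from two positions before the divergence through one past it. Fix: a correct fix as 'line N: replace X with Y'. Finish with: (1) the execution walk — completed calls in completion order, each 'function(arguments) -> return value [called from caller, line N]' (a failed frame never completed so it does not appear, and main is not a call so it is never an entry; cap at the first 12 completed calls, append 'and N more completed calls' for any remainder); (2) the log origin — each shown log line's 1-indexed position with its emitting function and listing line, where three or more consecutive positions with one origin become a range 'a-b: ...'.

Answer: the defect is in audit_lot at line 33.
Core observation: The two runs log identically and part ways only at the printed values.
Call chain: main -> audit_lot(5, 2) (called at line 43).
First divergence: none (the log streams are identical).
Execution walk:
  bind_quota([7, 3, 4, 10, 12, 4, 3, 7, 1, 6]) -> 5  [called from rank_cells, line 26]
  process_batch([7, 3, 4, 10, 12, 4, 3, 7, 1, 6], 4) -> 42  [called from rank_cells, line 27]
  split_margin(5, 42) -> 5  [called from rank_cells, line 29]
  rank_cells([7, 3, 4, 10, 12, 4, 3, 7, 1, 6], 4) -> 5  [called from main, line 41]
  audit_lot(5, 2) -> -1  [called from main, line 43]
Origin of each log line:
  1: emitted by main (line 40)
  2: emitted by bind_quota (line 2)
  3: emitted by bind_quota (line 7)
  4: emitted by process_batch (line 11)
  5: emitted by process_batch (line 16)
  6: emitted by rank_cells (line 28)
  7: emitted by split_margin (line 20)
  8: emitted by main (line 42)
  9: emitted by audit_lot (line 32)
A correct fix: line 33: replace `<` with `!=`.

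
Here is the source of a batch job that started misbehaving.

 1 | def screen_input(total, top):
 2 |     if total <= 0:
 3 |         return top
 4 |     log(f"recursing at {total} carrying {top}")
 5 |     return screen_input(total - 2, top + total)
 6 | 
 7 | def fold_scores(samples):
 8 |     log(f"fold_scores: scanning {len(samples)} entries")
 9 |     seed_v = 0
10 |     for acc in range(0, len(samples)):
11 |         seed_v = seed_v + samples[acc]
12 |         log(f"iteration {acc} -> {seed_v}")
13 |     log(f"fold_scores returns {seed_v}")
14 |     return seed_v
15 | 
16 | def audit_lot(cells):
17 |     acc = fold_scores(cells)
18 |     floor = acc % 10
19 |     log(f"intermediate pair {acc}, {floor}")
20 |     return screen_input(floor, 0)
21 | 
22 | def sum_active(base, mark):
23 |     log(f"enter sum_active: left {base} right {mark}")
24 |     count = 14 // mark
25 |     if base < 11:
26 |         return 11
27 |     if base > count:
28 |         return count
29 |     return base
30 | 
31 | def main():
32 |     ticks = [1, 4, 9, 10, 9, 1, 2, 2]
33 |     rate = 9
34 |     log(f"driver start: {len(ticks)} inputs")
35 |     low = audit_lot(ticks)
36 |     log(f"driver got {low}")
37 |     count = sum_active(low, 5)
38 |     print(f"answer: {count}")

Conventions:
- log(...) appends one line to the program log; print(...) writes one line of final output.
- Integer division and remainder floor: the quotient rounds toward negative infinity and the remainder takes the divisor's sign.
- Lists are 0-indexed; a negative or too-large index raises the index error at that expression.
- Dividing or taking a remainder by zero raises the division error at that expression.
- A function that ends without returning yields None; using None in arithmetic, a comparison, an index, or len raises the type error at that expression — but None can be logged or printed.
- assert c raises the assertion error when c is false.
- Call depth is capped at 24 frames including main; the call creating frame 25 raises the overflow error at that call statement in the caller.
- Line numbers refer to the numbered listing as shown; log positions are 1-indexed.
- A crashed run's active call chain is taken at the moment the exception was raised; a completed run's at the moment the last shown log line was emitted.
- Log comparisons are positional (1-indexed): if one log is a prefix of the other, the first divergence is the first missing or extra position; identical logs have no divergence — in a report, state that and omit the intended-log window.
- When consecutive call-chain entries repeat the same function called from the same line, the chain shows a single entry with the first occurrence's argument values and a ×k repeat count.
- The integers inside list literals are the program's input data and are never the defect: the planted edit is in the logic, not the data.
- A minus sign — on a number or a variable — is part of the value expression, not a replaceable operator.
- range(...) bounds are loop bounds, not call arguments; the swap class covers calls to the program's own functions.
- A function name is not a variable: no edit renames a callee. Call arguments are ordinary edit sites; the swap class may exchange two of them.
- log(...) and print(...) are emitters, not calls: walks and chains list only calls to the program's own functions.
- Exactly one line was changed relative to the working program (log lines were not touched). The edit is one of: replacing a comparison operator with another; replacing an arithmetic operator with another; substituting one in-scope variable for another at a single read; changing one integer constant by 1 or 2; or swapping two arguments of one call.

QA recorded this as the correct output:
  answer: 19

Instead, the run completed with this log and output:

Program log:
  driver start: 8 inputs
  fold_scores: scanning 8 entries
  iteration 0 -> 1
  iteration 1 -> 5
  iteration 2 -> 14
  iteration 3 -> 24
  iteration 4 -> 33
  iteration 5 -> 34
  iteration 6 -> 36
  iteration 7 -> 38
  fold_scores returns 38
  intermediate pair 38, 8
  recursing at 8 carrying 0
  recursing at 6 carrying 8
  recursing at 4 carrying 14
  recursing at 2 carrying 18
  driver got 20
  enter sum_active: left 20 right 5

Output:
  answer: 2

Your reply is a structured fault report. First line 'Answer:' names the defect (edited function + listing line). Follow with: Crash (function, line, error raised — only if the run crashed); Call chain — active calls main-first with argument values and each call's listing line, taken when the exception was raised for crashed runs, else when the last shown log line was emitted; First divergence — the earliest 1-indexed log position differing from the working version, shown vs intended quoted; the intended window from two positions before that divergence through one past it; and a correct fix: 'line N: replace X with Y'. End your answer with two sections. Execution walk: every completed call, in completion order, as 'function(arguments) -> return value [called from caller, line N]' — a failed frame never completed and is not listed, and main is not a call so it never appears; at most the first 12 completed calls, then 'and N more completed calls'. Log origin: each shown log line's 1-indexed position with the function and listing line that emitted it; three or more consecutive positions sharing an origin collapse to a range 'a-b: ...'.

Answer: the defect is in sum_active at line 24.
The tell: No log line changed; the fault shows up purely in the output.
Call chain: main -> sum_active(20, 5) (called at line 37).
First divergence: there is none — every log position agrees.
Execution walk:
  fold_scores([1, 4, 9, 10, 9, 1, 2, 2]) -> 38  [called from audit_lot, line 17]
  screen_input(0, 20) -> 20  [called from screen_input, line 5]
  screen_input(2, 18) -> 20  [called from screen_input, line 5]
  screen_input(4, 14) -> 20  [called from screen_input, line 5]
  screen_input(6, 8) -> 20  [called from screen_input, line 5]
  screen_input(8, 0) -> 20  [called from audit_lot, line 20]
  audit_lot([1, 4, 9, 10, 9, 1, 2, 2]) -> 20  [called from main, line 35]
  sum_active(20, 5) -> 2  [called from main, line 37]
Origin of each log line:
  1: from main, line 34
  2: from fold_scores, line 8
  3-10: from fold_scores, line 12
  11: from fold_scores, line 13
  12: from audit_lot, line 19
  13-16: from screen_input, line 4
  17: from main, line 36
  18: from sum_active, line 23
A correct fix: line 24: replace `//` with `+`.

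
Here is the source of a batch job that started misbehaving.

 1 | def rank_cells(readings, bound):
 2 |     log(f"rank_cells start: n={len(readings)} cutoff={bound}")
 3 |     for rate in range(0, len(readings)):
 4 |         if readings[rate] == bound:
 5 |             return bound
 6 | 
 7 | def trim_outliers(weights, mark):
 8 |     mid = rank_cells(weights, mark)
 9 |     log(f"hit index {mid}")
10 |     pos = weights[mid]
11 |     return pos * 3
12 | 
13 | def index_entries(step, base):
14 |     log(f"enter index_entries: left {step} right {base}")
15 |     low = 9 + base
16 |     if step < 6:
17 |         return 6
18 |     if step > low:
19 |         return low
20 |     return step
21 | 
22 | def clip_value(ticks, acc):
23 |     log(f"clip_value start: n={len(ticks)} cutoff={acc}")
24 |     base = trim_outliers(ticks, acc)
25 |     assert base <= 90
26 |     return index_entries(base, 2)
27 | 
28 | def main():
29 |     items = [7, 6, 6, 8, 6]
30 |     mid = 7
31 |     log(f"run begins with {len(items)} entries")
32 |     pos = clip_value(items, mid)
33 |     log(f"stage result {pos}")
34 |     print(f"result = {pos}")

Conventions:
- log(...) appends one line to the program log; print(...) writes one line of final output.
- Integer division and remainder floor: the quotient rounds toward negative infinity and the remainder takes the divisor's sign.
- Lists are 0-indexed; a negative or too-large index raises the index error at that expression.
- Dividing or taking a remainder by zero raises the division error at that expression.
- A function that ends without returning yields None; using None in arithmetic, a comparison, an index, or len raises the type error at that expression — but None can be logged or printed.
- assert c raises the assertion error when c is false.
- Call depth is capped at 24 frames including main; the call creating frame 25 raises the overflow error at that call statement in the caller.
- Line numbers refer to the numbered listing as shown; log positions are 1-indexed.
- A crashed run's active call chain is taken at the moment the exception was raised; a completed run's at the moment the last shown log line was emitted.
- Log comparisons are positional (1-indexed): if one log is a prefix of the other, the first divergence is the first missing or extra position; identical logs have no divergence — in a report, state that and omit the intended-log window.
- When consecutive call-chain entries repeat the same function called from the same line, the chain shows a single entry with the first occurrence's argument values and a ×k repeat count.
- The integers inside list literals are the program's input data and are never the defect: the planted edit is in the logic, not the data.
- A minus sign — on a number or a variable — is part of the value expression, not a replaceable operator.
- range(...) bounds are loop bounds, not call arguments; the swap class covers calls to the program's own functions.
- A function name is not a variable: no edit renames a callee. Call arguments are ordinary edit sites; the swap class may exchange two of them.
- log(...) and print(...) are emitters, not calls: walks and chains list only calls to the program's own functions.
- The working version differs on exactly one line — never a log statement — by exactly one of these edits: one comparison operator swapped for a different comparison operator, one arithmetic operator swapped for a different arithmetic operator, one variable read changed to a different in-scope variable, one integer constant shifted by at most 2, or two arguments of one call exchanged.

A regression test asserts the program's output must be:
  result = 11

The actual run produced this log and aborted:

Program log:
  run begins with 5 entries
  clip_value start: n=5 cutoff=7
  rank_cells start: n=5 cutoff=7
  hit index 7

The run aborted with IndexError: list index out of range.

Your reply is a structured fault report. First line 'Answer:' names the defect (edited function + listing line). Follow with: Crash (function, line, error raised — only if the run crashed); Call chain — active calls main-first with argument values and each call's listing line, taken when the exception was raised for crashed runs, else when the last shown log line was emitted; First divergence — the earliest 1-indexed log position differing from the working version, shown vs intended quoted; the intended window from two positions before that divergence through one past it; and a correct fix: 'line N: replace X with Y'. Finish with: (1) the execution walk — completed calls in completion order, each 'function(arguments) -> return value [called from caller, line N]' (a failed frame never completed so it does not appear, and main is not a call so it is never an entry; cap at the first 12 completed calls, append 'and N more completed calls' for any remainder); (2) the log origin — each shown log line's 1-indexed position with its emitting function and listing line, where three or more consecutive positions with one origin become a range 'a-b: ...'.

Answer: the defect is in rank_cells at line 5.
Core observation: At log position 4 the runs split — shown 'hit index 7', but the working version logs 'hit index 0'.
Crash: trim_outliers, line 10, IndexError.
Call chain: main -> clip_value([7, 6, 6, 8, 6], 7) (called at line 32) -> trim_outliers([7, 6, 6, 8, 6], 7) (called at line 24).
First divergence: position 4 — the shown line 'hit index 7' should read 'hit index 0'.
Intended log window:
  2: clip_value start: n=5 cutoff=7
  3: rank_cells start: n=5 cutoff=7
  4: hit index 0
  5: enter index_entries: left 21 right 2
Execution walk:
  rank_cells([7, 6, 6, 8, 6], 7) -> 7  [called from trim_outliers, line 8]
Origin of each log line:
  1: from main, line 31
  2: from clip_value, line 23
  3: from rank_cells, line 2
  4: from trim_outliers, line 9
A correct fix: line 5: replace `bound` with `rate`.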